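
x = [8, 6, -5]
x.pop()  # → -5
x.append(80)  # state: [8, 6, 80]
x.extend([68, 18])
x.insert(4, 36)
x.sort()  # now [6, 8, 18, 36, 68, 80]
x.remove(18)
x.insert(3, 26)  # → [6, 8, 36, 26, 68, 80]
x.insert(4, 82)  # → [6, 8, 36, 26, 82, 68, 80]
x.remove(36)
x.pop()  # 80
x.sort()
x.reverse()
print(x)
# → [82, 68, 26, 8, 6]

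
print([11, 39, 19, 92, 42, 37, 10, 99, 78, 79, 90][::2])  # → [11, 19, 42, 10, 78, 90]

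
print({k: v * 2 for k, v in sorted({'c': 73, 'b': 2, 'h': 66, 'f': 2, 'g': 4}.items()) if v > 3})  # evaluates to {'c': 146, 'g': 8, 'h': 132}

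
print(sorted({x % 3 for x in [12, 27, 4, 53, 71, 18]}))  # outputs [0, 1, 2]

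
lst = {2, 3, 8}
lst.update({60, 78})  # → {2, 3, 8, 60, 78}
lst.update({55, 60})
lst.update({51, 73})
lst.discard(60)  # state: {2, 3, 8, 51, 55, 73, 78}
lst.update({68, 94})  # {2, 3, 8, 51, 55, 68, 73, 78, 94}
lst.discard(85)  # {2, 3, 8, 51, 55, 68, 73, 78, 94}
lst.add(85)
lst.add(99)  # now {2, 3, 8, 51, 55, 68, 73, 78, 85, 94, 99}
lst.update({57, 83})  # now {2, 3, 8, 51, 55, 57, 68, 73, 78, 83, 85, 94, 99}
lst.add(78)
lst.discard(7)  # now {2, 3, 8, 51, 55, 57, 68, 73, 78, 83, 85, 94, 99}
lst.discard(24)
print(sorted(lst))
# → [2, 3, 8, 51, 55, 57, 68, 73, 78, 83, 85, 94, 99]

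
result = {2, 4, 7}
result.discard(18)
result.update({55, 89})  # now {2, 4, 7, 55, 89}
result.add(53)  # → {2, 4, 7, 53, 55, 89}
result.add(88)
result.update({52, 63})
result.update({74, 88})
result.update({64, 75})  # {2, 4, 7, 52, 53, 55, 63, 64, 74, 75, 88, 89}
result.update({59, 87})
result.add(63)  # {2, 4, 7, 52, 53, 55, 59, 63, 64, 74, 75, 87, 88, 89}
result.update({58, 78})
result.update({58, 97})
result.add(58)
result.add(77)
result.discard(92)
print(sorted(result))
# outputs [2, 4, 7, 52, 53, 55, 58, 59, 63, 64, 74, 75, 77, 78, 87, 88, 89, 97]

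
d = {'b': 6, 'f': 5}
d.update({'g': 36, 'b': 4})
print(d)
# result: {'b': 4, 'f': 5, 'g': 36}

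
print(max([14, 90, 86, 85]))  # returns 90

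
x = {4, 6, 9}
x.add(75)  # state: {4, 6, 9, 75}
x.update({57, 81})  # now {4, 6, 9, 57, 75, 81}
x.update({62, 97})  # {4, 6, 9, 57, 62, 75, 81, 97}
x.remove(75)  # {4, 6, 9, 57, 62, 81, 97}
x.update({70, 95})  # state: {4, 6, 9, 57, 62, 70, 81, 95, 97}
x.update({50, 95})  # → {4, 6, 9, 50, 57, 62, 70, 81, 95, 97}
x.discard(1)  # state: {4, 6, 9, 50, 57, 62, 70, 81, 95, 97}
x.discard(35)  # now {4, 6, 9, 50, 57, 62, 70, 81, 95, 97}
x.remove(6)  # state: {4, 9, 50, 57, 62, 70, 81, 95, 97}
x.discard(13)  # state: {4, 9, 50, 57, 62, 70, 81, 95, 97}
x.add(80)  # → {4, 9, 50, 57, 62, 70, 80, 81, 95, 97}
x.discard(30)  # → {4, 9, 50, 57, 62, 70, 80, 81, 95, 97}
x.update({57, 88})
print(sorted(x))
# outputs [4, 9, 50, 57, 62, 70, 80, 81, 88, 95, 97]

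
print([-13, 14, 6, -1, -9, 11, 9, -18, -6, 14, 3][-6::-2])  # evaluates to [11, -1, 14]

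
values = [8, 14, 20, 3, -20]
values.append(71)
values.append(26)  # [8, 14, 20, 3, -20, 71, 26]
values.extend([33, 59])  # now [8, 14, 20, 3, -20, 71, 26, 33, 59]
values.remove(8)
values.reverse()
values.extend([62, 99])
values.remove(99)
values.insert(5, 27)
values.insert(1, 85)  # [59, 85, 33, 26, 71, -20, 27, 3, 20, 14, 62]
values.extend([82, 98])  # [59, 85, 33, 26, 71, -20, 27, 3, 20, 14, 62, 82, 98]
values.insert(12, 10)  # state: [59, 85, 33, 26, 71, -20, 27, 3, 20, 14, 62, 82, 10, 98]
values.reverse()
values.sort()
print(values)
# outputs [-20, 3, 10, 14, 20, 26, 27, 33, 59, 62, 71, 82, 85, 98]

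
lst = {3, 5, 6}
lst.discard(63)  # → {3, 5, 6}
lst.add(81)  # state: {3, 5, 6, 81}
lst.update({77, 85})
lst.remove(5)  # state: {3, 6, 77, 81, 85}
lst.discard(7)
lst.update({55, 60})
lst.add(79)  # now {3, 6, 55, 60, 77, 79, 81, 85}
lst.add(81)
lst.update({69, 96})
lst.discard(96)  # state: {3, 6, 55, 60, 69, 77, 79, 81, 85}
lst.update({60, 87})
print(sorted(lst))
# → [3, 6, 55, 60, 69, 77, 79, 81, 85, 87]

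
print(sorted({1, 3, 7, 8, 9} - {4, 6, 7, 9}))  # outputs [1, 3, 8]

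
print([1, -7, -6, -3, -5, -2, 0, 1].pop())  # 1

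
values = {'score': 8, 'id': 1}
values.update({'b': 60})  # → {'score': 8, 'id': 1, 'b': 60}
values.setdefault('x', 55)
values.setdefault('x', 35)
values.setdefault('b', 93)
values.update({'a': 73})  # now {'score': 8, 'id': 1, 'b': 60, 'x': 55, 'a': 73}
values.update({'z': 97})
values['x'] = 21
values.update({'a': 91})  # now {'score': 8, 'id': 1, 'b': 60, 'x': 21, 'a': 91, 'z': 97}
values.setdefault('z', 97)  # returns 97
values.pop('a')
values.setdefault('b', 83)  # 60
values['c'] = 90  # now {'score': 8, 'id': 1, 'b': 60, 'x': 21, 'z': 97, 'c': 90}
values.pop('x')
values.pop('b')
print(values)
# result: {'score': 8, 'id': 1, 'z': 97, 'c': 90}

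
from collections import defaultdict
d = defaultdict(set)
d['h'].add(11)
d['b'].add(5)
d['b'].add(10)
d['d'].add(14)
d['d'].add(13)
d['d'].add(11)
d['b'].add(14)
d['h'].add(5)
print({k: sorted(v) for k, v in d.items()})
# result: {'h': [5, 11], 'b': [5, 10, 14], 'd': [11, 13, 14]}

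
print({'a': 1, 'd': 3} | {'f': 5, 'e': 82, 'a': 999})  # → {'a': 999, 'd': 3, 'f': 5, 'e': 82}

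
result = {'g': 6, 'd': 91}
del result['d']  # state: {'g': 6}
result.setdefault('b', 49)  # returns 49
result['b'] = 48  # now {'g': 6, 'b': 48}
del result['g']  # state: {'b': 48}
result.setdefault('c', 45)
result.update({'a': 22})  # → {'b': 48, 'c': 45, 'a': 22}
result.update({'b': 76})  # {'b': 76, 'c': 45, 'a': 22}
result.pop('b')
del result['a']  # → {'c': 45}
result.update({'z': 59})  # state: {'c': 45, 'z': 59}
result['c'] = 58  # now {'c': 58, 'z': 59}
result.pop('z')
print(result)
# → {'c': 58}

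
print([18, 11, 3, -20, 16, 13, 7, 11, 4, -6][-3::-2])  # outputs [11, 13, -20, 11]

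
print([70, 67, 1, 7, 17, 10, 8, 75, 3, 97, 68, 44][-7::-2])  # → [10, 7, 67]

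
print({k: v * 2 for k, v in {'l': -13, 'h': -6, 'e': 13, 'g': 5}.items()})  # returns {'l': -26, 'h': -12, 'e': 26, 'g': 10}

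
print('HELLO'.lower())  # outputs hello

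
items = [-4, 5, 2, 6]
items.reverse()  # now [6, 2, 5, -4]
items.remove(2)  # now [6, 5, -4]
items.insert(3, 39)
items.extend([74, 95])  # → [6, 5, -4, 39, 74, 95]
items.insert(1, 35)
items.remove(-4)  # [6, 35, 5, 39, 74, 95]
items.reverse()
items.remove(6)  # [95, 74, 39, 5, 35]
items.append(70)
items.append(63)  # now [95, 74, 39, 5, 35, 70, 63]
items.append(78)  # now [95, 74, 39, 5, 35, 70, 63, 78]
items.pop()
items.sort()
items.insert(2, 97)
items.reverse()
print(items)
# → [95, 74, 70, 63, 39, 97, 35, 5]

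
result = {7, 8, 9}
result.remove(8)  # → {7, 9}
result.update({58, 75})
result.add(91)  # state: {7, 9, 58, 75, 91}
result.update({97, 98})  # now {7, 9, 58, 75, 91, 97, 98}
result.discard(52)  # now {7, 9, 58, 75, 91, 97, 98}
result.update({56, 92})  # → {7, 9, 56, 58, 75, 91, 92, 97, 98}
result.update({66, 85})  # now {7, 9, 56, 58, 66, 75, 85, 91, 92, 97, 98}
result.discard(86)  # {7, 9, 56, 58, 66, 75, 85, 91, 92, 97, 98}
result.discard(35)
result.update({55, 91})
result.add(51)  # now {7, 9, 51, 55, 56, 58, 66, 75, 85, 91, 92, 97, 98}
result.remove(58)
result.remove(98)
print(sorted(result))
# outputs [7, 9, 51, 55, 56, 66, 75, 85, 91, 92, 97]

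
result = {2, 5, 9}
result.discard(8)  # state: {2, 5, 9}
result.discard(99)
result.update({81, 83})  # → {2, 5, 9, 81, 83}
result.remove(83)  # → {2, 5, 9, 81}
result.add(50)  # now {2, 5, 9, 50, 81}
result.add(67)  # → {2, 5, 9, 50, 67, 81}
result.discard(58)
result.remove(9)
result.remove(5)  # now {2, 50, 67, 81}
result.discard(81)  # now {2, 50, 67}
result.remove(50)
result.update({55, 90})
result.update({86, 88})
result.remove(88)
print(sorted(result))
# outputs [2, 55, 67, 86, 90]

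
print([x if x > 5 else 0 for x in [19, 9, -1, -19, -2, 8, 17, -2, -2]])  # [19, 9, 0, 0, 0, 8, 17, 0, 0]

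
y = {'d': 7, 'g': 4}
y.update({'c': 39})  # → {'d': 7, 'g': 4, 'c': 39}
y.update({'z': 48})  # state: {'d': 7, 'g': 4, 'c': 39, 'z': 48}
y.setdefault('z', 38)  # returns 48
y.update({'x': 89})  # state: {'d': 7, 'g': 4, 'c': 39, 'z': 48, 'x': 89}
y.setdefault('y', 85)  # 85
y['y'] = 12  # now {'d': 7, 'g': 4, 'c': 39, 'z': 48, 'x': 89, 'y': 12}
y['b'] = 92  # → {'d': 7, 'g': 4, 'c': 39, 'z': 48, 'x': 89, 'y': 12, 'b': 92}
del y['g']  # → {'d': 7, 'c': 39, 'z': 48, 'x': 89, 'y': 12, 'b': 92}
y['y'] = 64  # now {'d': 7, 'c': 39, 'z': 48, 'x': 89, 'y': 64, 'b': 92}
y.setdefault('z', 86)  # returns 48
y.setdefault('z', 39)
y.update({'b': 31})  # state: {'d': 7, 'c': 39, 'z': 48, 'x': 89, 'y': 64, 'b': 31}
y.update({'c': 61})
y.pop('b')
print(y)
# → {'d': 7, 'c': 61, 'z': 48, 'x': 89, 'y': 64}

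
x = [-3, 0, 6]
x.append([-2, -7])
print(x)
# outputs [-3, 0, 6, [-2, -7]]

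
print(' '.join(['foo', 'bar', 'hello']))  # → foo bar hello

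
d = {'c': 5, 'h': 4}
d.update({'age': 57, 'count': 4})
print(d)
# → {'c': 5, 'h': 4, 'age': 57, 'count': 4}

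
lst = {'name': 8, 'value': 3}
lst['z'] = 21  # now {'name': 8, 'value': 3, 'z': 21}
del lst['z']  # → {'name': 8, 'value': 3}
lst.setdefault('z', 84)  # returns 84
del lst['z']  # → {'name': 8, 'value': 3}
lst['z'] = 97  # {'name': 8, 'value': 3, 'z': 97}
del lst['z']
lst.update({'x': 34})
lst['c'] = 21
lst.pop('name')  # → 8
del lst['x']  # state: {'value': 3, 'c': 21}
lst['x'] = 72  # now {'value': 3, 'c': 21, 'x': 72}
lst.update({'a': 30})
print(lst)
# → {'value': 3, 'c': 21, 'x': 72, 'a': 30}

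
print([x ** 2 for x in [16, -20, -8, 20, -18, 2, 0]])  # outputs [256, 400, 64, 400, 324, 4, 0]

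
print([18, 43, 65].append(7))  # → None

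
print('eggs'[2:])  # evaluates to gs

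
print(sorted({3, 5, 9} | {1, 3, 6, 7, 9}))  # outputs [1, 3, 5, 6, 7, 9]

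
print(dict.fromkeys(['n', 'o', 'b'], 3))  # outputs {'n': 3, 'o': 3, 'b': 3}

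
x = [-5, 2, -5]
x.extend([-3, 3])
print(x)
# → [-5, 2, -5, -3, 3]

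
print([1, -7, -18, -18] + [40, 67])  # [1, -7, -18, -18, 40, 67]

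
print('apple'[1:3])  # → pp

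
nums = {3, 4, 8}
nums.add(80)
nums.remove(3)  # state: {4, 8, 80}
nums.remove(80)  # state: {4, 8}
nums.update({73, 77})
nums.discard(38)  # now {4, 8, 73, 77}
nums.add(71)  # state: {4, 8, 71, 73, 77}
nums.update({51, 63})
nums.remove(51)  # {4, 8, 63, 71, 73, 77}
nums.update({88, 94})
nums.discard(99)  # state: {4, 8, 63, 71, 73, 77, 88, 94}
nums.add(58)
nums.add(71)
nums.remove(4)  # {8, 58, 63, 71, 73, 77, 88, 94}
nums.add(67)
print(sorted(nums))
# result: [8, 58, 63, 67, 71, 73, 77, 88, 94]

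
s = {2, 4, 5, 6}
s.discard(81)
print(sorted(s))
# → [2, 4, 5, 6]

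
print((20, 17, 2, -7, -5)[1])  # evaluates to 17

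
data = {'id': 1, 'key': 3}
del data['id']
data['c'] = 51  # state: {'key': 3, 'c': 51}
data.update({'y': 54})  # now {'key': 3, 'c': 51, 'y': 54}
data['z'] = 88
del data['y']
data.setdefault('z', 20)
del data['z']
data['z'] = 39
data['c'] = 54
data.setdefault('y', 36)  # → 36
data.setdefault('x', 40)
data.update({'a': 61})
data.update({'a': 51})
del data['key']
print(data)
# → {'c': 54, 'z': 39, 'y': 36, 'x': 40, 'a': 51}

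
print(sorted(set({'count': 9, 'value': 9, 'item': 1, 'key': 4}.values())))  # [1, 4, 9]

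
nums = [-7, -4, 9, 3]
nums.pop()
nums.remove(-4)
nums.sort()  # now [-7, 9]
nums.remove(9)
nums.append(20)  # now [-7, 20]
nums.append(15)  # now [-7, 20, 15]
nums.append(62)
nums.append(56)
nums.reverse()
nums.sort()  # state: [-7, 15, 20, 56, 62]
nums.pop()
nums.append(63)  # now [-7, 15, 20, 56, 63]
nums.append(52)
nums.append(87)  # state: [-7, 15, 20, 56, 63, 52, 87]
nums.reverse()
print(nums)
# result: [87, 52, 63, 56, 20, 15, -7]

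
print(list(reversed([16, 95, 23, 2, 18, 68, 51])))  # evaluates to [51, 68, 18, 2, 23, 95, 16]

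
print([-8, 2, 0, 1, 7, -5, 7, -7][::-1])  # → [-7, 7, -5, 7, 1, 0, 2, -8]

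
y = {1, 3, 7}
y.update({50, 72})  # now {1, 3, 7, 50, 72}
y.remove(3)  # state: {1, 7, 50, 72}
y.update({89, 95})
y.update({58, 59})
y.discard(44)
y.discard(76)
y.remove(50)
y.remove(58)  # {1, 7, 59, 72, 89, 95}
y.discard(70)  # {1, 7, 59, 72, 89, 95}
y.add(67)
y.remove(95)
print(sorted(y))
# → [1, 7, 59, 67, 72, 89]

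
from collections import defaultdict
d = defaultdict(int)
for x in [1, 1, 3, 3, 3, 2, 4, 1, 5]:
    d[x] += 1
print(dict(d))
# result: {1: 3, 3: 3, 2: 1, 4: 1, 5: 1}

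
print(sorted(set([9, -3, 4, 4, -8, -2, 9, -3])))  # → [-8, -3, -2, 4, 9]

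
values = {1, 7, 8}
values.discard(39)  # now {1, 7, 8}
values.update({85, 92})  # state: {1, 7, 8, 85, 92}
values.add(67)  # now {1, 7, 8, 67, 85, 92}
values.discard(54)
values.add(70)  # {1, 7, 8, 67, 70, 85, 92}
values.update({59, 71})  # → {1, 7, 8, 59, 67, 70, 71, 85, 92}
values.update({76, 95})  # {1, 7, 8, 59, 67, 70, 71, 76, 85, 92, 95}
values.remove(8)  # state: {1, 7, 59, 67, 70, 71, 76, 85, 92, 95}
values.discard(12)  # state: {1, 7, 59, 67, 70, 71, 76, 85, 92, 95}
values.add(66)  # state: {1, 7, 59, 66, 67, 70, 71, 76, 85, 92, 95}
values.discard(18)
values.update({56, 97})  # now {1, 7, 56, 59, 66, 67, 70, 71, 76, 85, 92, 95, 97}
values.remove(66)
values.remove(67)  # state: {1, 7, 56, 59, 70, 71, 76, 85, 92, 95, 97}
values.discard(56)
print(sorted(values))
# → [1, 7, 59, 70, 71, 76, 85, 92, 95, 97]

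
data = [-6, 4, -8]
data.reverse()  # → [-8, 4, -6]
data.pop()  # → -6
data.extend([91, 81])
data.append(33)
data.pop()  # 33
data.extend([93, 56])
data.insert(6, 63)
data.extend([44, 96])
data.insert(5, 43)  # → [-8, 4, 91, 81, 93, 43, 56, 63, 44, 96]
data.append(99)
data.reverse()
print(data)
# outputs [99, 96, 44, 63, 56, 43, 93, 81, 91, 4, -8]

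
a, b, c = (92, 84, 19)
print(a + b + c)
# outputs 195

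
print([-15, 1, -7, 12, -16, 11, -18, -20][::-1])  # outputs [-20, -18, 11, -16, 12, -7, 1, -15]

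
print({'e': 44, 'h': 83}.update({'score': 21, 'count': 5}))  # None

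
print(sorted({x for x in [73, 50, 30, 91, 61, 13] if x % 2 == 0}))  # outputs [30, 50]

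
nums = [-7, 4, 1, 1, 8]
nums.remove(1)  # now [-7, 4, 1, 8]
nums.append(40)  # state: [-7, 4, 1, 8, 40]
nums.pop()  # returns 40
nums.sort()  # [-7, 1, 4, 8]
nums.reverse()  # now [8, 4, 1, -7]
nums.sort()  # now [-7, 1, 4, 8]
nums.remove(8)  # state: [-7, 1, 4]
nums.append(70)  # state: [-7, 1, 4, 70]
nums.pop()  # 70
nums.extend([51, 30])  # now [-7, 1, 4, 51, 30]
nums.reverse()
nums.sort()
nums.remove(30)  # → [-7, 1, 4, 51]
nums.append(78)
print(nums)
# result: [-7, 1, 4, 51, 78]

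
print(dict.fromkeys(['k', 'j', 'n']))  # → {'k': None, 'j': None, 'n': None}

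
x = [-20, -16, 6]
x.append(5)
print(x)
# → [-20, -16, 6, 5]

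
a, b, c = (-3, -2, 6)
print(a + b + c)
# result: 1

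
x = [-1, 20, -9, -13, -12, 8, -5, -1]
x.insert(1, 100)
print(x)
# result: [-1, 100, 20, -9, -13, -12, 8, -5, -1]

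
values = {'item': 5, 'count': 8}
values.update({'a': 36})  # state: {'item': 5, 'count': 8, 'a': 36}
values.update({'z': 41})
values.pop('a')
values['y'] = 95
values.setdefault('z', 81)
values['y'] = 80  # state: {'item': 5, 'count': 8, 'z': 41, 'y': 80}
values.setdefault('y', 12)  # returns 80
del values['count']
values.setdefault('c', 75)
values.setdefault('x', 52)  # 52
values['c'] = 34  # {'item': 5, 'z': 41, 'y': 80, 'c': 34, 'x': 52}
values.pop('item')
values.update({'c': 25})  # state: {'z': 41, 'y': 80, 'c': 25, 'x': 52}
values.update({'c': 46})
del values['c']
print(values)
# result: {'z': 41, 'y': 80, 'x': 52}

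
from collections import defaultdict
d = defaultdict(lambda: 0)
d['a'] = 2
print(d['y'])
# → 0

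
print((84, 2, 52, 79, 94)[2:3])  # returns (52,)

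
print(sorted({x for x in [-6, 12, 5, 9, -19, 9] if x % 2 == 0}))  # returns [-6, 12]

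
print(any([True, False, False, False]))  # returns True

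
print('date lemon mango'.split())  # ['date', 'lemon', 'mango']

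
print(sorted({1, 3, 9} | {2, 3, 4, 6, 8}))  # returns [1, 2, 3, 4, 6, 8, 9]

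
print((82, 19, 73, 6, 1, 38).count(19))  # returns 1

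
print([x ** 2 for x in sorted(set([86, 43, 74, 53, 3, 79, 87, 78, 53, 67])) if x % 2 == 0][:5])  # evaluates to [5476, 6084, 7396]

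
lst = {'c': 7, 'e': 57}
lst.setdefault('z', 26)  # 26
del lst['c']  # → {'e': 57, 'z': 26}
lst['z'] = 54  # {'e': 57, 'z': 54}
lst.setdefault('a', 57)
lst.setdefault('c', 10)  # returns 10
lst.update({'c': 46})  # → {'e': 57, 'z': 54, 'a': 57, 'c': 46}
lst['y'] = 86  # {'e': 57, 'z': 54, 'a': 57, 'c': 46, 'y': 86}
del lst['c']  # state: {'e': 57, 'z': 54, 'a': 57, 'y': 86}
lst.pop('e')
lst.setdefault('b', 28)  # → 28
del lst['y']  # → {'z': 54, 'a': 57, 'b': 28}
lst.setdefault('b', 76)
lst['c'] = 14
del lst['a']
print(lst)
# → {'z': 54, 'b': 28, 'c': 14}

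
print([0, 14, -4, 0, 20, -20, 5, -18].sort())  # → None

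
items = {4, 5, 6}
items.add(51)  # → {4, 5, 6, 51}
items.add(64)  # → {4, 5, 6, 51, 64}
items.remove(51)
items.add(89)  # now {4, 5, 6, 64, 89}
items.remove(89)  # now {4, 5, 6, 64}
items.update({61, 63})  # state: {4, 5, 6, 61, 63, 64}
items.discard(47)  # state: {4, 5, 6, 61, 63, 64}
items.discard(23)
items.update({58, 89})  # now {4, 5, 6, 58, 61, 63, 64, 89}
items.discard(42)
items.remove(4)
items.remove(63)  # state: {5, 6, 58, 61, 64, 89}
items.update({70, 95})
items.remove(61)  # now {5, 6, 58, 64, 70, 89, 95}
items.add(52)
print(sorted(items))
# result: [5, 6, 52, 58, 64, 70, 89, 95]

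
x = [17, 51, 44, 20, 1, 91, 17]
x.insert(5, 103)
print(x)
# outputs [17, 51, 44, 20, 1, 103, 91, 17]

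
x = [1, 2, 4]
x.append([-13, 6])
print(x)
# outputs [1, 2, 4, [-13, 6]]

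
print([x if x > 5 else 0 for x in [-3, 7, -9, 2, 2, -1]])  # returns [0, 7, 0, 0, 0, 0]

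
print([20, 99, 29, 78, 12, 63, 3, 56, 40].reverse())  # None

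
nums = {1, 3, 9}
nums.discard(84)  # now {1, 3, 9}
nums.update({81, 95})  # {1, 3, 9, 81, 95}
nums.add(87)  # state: {1, 3, 9, 81, 87, 95}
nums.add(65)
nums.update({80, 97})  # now {1, 3, 9, 65, 80, 81, 87, 95, 97}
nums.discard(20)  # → {1, 3, 9, 65, 80, 81, 87, 95, 97}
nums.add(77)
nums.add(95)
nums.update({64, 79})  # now {1, 3, 9, 64, 65, 77, 79, 80, 81, 87, 95, 97}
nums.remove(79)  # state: {1, 3, 9, 64, 65, 77, 80, 81, 87, 95, 97}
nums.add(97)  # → {1, 3, 9, 64, 65, 77, 80, 81, 87, 95, 97}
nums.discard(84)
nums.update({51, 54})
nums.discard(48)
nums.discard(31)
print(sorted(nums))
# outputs [1, 3, 9, 51, 54, 64, 65, 77, 80, 81, 87, 95, 97]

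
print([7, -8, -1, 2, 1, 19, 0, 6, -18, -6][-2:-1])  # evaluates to [-18]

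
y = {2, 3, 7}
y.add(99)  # {2, 3, 7, 99}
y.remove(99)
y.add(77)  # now {2, 3, 7, 77}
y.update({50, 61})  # {2, 3, 7, 50, 61, 77}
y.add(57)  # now {2, 3, 7, 50, 57, 61, 77}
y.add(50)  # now {2, 3, 7, 50, 57, 61, 77}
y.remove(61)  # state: {2, 3, 7, 50, 57, 77}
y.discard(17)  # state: {2, 3, 7, 50, 57, 77}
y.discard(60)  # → {2, 3, 7, 50, 57, 77}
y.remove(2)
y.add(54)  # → {3, 7, 50, 54, 57, 77}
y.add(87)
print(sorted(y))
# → [3, 7, 50, 54, 57, 77, 87]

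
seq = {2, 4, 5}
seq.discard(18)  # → {2, 4, 5}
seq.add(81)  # {2, 4, 5, 81}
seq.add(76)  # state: {2, 4, 5, 76, 81}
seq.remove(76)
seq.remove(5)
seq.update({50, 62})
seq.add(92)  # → {2, 4, 50, 62, 81, 92}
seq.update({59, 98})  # {2, 4, 50, 59, 62, 81, 92, 98}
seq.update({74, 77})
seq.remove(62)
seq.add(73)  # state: {2, 4, 50, 59, 73, 74, 77, 81, 92, 98}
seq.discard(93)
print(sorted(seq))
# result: [2, 4, 50, 59, 73, 74, 77, 81, 92, 98]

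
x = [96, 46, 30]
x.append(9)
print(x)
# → [96, 46, 30, 9]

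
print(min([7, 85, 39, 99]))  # 7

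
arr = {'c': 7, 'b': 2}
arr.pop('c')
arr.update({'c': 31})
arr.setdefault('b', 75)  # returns 2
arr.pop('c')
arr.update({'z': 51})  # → {'b': 2, 'z': 51}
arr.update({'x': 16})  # {'b': 2, 'z': 51, 'x': 16}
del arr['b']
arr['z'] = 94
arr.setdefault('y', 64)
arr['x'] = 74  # {'z': 94, 'x': 74, 'y': 64}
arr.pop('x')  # 74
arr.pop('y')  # 64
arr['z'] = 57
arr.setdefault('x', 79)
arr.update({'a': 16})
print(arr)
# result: {'z': 57, 'x': 79, 'a': 16}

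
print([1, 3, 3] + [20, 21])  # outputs [1, 3, 3, 20, 21]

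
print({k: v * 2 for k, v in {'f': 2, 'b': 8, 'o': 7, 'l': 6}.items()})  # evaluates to {'f': 4, 'b': 16, 'o': 14, 'l': 12}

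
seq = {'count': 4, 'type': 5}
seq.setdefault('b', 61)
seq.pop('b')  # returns 61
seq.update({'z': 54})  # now {'count': 4, 'type': 5, 'z': 54}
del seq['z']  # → {'count': 4, 'type': 5}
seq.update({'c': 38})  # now {'count': 4, 'type': 5, 'c': 38}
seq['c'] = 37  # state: {'count': 4, 'type': 5, 'c': 37}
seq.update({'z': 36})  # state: {'count': 4, 'type': 5, 'c': 37, 'z': 36}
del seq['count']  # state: {'type': 5, 'c': 37, 'z': 36}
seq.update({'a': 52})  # {'type': 5, 'c': 37, 'z': 36, 'a': 52}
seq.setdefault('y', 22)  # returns 22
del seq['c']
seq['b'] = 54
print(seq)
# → {'type': 5, 'z': 36, 'a': 52, 'y': 22, 'b': 54}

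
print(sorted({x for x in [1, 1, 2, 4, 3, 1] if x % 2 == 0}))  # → [2, 4]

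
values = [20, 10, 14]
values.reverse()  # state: [14, 10, 20]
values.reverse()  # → [20, 10, 14]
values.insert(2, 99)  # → [20, 10, 99, 14]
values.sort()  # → [10, 14, 20, 99]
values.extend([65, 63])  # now [10, 14, 20, 99, 65, 63]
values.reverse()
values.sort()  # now [10, 14, 20, 63, 65, 99]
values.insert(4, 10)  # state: [10, 14, 20, 63, 10, 65, 99]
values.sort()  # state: [10, 10, 14, 20, 63, 65, 99]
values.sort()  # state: [10, 10, 14, 20, 63, 65, 99]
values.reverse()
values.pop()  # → 10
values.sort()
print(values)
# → [10, 14, 20, 63, 65, 99]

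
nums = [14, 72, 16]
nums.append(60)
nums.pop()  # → 60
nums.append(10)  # [14, 72, 16, 10]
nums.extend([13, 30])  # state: [14, 72, 16, 10, 13, 30]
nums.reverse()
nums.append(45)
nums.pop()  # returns 45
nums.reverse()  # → [14, 72, 16, 10, 13, 30]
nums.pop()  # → 30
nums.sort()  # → [10, 13, 14, 16, 72]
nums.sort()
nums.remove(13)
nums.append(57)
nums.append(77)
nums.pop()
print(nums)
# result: [10, 14, 16, 72, 57]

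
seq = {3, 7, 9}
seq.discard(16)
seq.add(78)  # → {3, 7, 9, 78}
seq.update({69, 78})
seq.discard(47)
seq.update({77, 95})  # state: {3, 7, 9, 69, 77, 78, 95}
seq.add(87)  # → {3, 7, 9, 69, 77, 78, 87, 95}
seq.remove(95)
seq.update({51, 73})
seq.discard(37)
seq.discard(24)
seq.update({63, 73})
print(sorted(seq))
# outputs [3, 7, 9, 51, 63, 69, 73, 77, 78, 87]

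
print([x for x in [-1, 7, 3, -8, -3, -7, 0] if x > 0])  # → [7, 3]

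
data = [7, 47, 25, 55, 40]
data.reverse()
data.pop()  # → 7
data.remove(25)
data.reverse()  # [47, 55, 40]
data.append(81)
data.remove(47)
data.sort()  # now [40, 55, 81]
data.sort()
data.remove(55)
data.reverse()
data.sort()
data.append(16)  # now [40, 81, 16]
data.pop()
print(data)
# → [40, 81]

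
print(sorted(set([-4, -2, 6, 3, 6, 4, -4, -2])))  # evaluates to [-4, -2, 3, 4, 6]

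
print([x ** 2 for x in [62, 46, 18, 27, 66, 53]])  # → [3844, 2116, 324, 729, 4356, 2809]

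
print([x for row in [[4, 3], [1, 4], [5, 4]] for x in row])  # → [4, 3, 1, 4, 5, 4]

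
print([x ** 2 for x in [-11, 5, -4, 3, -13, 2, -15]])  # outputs [121, 25, 16, 9, 169, 4, 225]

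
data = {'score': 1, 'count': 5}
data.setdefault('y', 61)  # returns 61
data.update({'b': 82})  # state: {'score': 1, 'count': 5, 'y': 61, 'b': 82}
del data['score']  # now {'count': 5, 'y': 61, 'b': 82}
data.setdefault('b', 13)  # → 82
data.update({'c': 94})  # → {'count': 5, 'y': 61, 'b': 82, 'c': 94}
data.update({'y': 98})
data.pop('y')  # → 98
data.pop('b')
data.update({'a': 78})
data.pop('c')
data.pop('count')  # 5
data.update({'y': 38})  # {'a': 78, 'y': 38}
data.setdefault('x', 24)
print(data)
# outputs {'a': 78, 'y': 38, 'x': 24}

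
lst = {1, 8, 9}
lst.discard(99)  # {1, 8, 9}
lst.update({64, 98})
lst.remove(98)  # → {1, 8, 9, 64}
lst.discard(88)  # {1, 8, 9, 64}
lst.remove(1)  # {8, 9, 64}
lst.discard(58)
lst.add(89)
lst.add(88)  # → {8, 9, 64, 88, 89}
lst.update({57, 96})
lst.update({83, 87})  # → {8, 9, 57, 64, 83, 87, 88, 89, 96}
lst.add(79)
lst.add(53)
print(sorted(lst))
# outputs [8, 9, 53, 57, 64, 79, 83, 87, 88, 89, 96]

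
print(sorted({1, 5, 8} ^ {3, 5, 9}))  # [1, 3, 8, 9]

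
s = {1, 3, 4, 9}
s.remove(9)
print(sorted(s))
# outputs [1, 3, 4]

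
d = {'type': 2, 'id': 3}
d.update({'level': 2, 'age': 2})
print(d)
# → {'type': 2, 'id': 3, 'level': 2, 'age': 2}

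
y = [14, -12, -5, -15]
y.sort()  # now [-15, -12, -5, 14]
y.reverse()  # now [14, -5, -12, -15]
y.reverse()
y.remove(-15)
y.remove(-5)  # [-12, 14]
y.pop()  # 14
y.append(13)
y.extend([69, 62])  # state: [-12, 13, 69, 62]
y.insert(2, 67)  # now [-12, 13, 67, 69, 62]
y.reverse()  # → [62, 69, 67, 13, -12]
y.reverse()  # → [-12, 13, 67, 69, 62]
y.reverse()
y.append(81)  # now [62, 69, 67, 13, -12, 81]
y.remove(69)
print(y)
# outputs [62, 67, 13, -12, 81]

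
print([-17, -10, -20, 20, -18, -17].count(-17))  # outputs 2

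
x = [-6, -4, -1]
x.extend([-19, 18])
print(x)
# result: [-6, -4, -1, -19, 18]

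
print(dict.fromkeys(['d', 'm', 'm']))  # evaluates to {'d': None, 'm': None}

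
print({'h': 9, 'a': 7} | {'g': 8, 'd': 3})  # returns {'h': 9, 'a': 7, 'g': 8, 'd': 3}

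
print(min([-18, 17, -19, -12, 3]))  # -19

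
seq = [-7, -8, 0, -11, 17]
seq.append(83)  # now [-7, -8, 0, -11, 17, 83]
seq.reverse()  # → [83, 17, -11, 0, -8, -7]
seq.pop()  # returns -7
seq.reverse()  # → [-8, 0, -11, 17, 83]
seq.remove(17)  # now [-8, 0, -11, 83]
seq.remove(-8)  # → [0, -11, 83]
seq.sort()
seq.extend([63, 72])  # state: [-11, 0, 83, 63, 72]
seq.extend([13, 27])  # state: [-11, 0, 83, 63, 72, 13, 27]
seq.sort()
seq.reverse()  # [83, 72, 63, 27, 13, 0, -11]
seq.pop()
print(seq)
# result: [83, 72, 63, 27, 13, 0]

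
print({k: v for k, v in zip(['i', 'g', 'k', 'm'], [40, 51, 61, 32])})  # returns {'i': 40, 'g': 51, 'k': 61, 'm': 32}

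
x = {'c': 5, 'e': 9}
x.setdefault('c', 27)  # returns 5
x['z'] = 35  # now {'c': 5, 'e': 9, 'z': 35}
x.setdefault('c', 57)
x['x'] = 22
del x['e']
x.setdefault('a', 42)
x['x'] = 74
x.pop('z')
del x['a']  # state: {'c': 5, 'x': 74}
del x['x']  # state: {'c': 5}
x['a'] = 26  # {'c': 5, 'a': 26}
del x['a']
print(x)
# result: {'c': 5}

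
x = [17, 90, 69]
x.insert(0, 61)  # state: [61, 17, 90, 69]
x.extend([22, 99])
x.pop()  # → 99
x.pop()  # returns 22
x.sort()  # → [17, 61, 69, 90]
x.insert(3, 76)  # [17, 61, 69, 76, 90]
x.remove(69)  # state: [17, 61, 76, 90]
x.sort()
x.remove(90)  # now [17, 61, 76]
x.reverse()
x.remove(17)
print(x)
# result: [76, 61]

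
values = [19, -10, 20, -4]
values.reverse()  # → [-4, 20, -10, 19]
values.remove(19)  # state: [-4, 20, -10]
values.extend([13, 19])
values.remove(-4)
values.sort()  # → [-10, 13, 19, 20]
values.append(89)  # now [-10, 13, 19, 20, 89]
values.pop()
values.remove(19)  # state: [-10, 13, 20]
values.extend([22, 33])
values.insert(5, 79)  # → [-10, 13, 20, 22, 33, 79]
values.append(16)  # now [-10, 13, 20, 22, 33, 79, 16]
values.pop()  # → 16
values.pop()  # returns 79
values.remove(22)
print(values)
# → [-10, 13, 20, 33]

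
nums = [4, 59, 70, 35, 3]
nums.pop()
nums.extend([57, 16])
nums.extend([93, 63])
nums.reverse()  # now [63, 93, 16, 57, 35, 70, 59, 4]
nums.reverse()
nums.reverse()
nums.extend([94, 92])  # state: [63, 93, 16, 57, 35, 70, 59, 4, 94, 92]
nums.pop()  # 92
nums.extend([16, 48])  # [63, 93, 16, 57, 35, 70, 59, 4, 94, 16, 48]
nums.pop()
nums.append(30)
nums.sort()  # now [4, 16, 16, 30, 35, 57, 59, 63, 70, 93, 94]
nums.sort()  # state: [4, 16, 16, 30, 35, 57, 59, 63, 70, 93, 94]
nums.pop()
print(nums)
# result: [4, 16, 16, 30, 35, 57, 59, 63, 70, 93]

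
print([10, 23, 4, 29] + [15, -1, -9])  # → [10, 23, 4, 29, 15, -1, -9]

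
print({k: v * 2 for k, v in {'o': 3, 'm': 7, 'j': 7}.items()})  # {'o': 6, 'm': 14, 'j': 14}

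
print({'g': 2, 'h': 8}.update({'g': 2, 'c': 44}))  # None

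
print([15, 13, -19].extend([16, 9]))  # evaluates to None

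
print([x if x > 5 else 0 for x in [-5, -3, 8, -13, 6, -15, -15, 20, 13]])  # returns [0, 0, 8, 0, 6, 0, 0, 20, 13]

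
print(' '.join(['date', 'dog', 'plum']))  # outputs date dog plum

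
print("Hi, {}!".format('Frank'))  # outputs Hi, Frank!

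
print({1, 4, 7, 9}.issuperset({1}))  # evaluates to True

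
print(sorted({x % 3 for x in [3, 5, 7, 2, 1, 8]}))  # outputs [0, 1, 2]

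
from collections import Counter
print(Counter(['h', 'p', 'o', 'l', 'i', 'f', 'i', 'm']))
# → Counter({'i': 2, 'h': 1, 'p': 1, 'o': 1, 'l': 1, 'f': 1, 'm': 1})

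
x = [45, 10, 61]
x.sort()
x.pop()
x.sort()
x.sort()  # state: [10, 45]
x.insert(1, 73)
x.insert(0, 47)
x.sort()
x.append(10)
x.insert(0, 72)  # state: [72, 10, 45, 47, 73, 10]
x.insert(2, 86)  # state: [72, 10, 86, 45, 47, 73, 10]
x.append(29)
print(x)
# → [72, 10, 86, 45, 47, 73, 10, 29]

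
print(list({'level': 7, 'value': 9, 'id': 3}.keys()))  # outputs ['level', 'value', 'id']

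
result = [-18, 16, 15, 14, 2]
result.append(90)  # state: [-18, 16, 15, 14, 2, 90]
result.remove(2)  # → [-18, 16, 15, 14, 90]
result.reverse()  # [90, 14, 15, 16, -18]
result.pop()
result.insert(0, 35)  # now [35, 90, 14, 15, 16]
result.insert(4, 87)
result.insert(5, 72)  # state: [35, 90, 14, 15, 87, 72, 16]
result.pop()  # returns 16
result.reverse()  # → [72, 87, 15, 14, 90, 35]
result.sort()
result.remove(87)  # [14, 15, 35, 72, 90]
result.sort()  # [14, 15, 35, 72, 90]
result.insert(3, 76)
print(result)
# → [14, 15, 35, 76, 72, 90]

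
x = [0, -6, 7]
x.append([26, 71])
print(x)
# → [0, -6, 7, [26, 71]]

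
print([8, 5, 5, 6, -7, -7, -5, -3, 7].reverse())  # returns None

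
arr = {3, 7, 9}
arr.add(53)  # {3, 7, 9, 53}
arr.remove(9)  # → {3, 7, 53}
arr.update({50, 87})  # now {3, 7, 50, 53, 87}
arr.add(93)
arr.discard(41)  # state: {3, 7, 50, 53, 87, 93}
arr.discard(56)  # {3, 7, 50, 53, 87, 93}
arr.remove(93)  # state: {3, 7, 50, 53, 87}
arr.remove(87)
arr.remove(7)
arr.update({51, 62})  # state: {3, 50, 51, 53, 62}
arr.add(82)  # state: {3, 50, 51, 53, 62, 82}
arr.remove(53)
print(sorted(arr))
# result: [3, 50, 51, 62, 82]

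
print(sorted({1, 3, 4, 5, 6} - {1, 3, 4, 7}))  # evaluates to [5, 6]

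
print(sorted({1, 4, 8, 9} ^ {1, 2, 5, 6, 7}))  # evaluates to [2, 4, 5, 6, 7, 8, 9]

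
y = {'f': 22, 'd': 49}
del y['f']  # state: {'d': 49}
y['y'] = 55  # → {'d': 49, 'y': 55}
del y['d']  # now {'y': 55}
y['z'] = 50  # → {'y': 55, 'z': 50}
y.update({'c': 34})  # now {'y': 55, 'z': 50, 'c': 34}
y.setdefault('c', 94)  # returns 34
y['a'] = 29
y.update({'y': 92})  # {'y': 92, 'z': 50, 'c': 34, 'a': 29}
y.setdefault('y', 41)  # 92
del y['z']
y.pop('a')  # 29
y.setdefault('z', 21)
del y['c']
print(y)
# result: {'y': 92, 'z': 21}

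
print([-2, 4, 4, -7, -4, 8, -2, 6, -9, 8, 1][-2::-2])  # [8, 6, 8, -7, 4]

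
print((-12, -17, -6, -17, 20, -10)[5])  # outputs -10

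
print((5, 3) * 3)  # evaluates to (5, 3, 5, 3, 5, 3)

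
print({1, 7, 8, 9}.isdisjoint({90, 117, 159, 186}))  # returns True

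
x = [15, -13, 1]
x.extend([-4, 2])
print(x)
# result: [15, -13, 1, -4, 2]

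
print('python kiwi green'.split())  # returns ['python', 'kiwi', 'green']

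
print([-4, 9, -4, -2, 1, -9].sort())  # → None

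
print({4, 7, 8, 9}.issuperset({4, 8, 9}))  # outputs True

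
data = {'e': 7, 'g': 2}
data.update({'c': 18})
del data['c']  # {'e': 7, 'g': 2}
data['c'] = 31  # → {'e': 7, 'g': 2, 'c': 31}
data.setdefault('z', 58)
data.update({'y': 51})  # {'e': 7, 'g': 2, 'c': 31, 'z': 58, 'y': 51}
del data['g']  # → {'e': 7, 'c': 31, 'z': 58, 'y': 51}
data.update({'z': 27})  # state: {'e': 7, 'c': 31, 'z': 27, 'y': 51}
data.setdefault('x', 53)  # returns 53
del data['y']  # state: {'e': 7, 'c': 31, 'z': 27, 'x': 53}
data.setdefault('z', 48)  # 27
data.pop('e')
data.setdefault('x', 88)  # 53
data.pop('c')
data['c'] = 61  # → {'z': 27, 'x': 53, 'c': 61}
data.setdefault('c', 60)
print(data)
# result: {'z': 27, 'x': 53, 'c': 61}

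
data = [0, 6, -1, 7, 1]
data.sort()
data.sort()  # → [-1, 0, 1, 6, 7]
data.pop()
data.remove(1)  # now [-1, 0, 6]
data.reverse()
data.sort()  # [-1, 0, 6]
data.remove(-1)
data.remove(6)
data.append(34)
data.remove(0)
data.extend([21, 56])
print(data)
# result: [34, 21, 56]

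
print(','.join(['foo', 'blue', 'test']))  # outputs foo,blue,test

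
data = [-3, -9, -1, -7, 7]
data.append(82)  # [-3, -9, -1, -7, 7, 82]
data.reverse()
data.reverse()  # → [-3, -9, -1, -7, 7, 82]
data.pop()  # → 82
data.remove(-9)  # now [-3, -1, -7, 7]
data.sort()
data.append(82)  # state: [-7, -3, -1, 7, 82]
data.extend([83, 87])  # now [-7, -3, -1, 7, 82, 83, 87]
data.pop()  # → 87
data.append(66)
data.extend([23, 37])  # [-7, -3, -1, 7, 82, 83, 66, 23, 37]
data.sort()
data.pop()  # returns 83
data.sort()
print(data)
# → [-7, -3, -1, 7, 23, 37, 66, 82]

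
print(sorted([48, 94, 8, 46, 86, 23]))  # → [8, 23, 46, 48, 86, 94]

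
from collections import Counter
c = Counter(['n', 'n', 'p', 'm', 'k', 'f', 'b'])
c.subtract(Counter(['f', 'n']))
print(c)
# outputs Counter({'n': 1, 'p': 1, 'm': 1, 'k': 1, 'b': 1, 'f': 0})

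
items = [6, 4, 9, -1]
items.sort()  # [-1, 4, 6, 9]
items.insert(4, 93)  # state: [-1, 4, 6, 9, 93]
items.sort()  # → [-1, 4, 6, 9, 93]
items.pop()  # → 93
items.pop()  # 9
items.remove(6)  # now [-1, 4]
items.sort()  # [-1, 4]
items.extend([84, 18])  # [-1, 4, 84, 18]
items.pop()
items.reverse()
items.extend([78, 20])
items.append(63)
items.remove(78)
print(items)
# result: [84, 4, -1, 20, 63]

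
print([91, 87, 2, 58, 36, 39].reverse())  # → None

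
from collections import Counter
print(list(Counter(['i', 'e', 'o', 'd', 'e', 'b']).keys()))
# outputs ['i', 'e', 'o', 'd', 'b']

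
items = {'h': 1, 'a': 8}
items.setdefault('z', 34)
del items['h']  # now {'a': 8, 'z': 34}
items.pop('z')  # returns 34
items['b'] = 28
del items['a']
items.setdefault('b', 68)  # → 28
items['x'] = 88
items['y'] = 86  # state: {'b': 28, 'x': 88, 'y': 86}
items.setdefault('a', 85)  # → 85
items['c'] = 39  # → {'b': 28, 'x': 88, 'y': 86, 'a': 85, 'c': 39}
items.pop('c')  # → 39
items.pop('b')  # 28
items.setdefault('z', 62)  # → 62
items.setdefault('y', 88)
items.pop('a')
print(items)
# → {'x': 88, 'y': 86, 'z': 62}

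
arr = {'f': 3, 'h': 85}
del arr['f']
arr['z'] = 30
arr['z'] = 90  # {'h': 85, 'z': 90}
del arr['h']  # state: {'z': 90}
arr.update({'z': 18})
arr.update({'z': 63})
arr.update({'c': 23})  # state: {'z': 63, 'c': 23}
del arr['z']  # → {'c': 23}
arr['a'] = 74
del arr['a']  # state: {'c': 23}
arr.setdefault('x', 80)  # 80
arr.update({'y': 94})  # {'c': 23, 'x': 80, 'y': 94}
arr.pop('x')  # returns 80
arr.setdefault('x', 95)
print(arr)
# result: {'c': 23, 'y': 94, 'x': 95}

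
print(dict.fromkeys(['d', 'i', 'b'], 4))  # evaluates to {'d': 4, 'i': 4, 'b': 4}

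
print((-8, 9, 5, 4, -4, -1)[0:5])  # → (-8, 9, 5, 4, -4)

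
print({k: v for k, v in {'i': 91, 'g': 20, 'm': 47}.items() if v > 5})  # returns {'i': 91, 'g': 20, 'm': 47}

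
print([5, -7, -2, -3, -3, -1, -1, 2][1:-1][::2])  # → [-7, -3, -1]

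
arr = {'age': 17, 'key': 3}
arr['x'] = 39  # {'age': 17, 'key': 3, 'x': 39}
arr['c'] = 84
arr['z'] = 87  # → {'age': 17, 'key': 3, 'x': 39, 'c': 84, 'z': 87}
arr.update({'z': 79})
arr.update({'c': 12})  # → {'age': 17, 'key': 3, 'x': 39, 'c': 12, 'z': 79}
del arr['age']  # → {'key': 3, 'x': 39, 'c': 12, 'z': 79}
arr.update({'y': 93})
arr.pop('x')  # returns 39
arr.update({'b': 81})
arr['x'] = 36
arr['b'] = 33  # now {'key': 3, 'c': 12, 'z': 79, 'y': 93, 'b': 33, 'x': 36}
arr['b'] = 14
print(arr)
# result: {'key': 3, 'c': 12, 'z': 79, 'y': 93, 'b': 14, 'x': 36}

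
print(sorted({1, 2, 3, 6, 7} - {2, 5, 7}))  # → [1, 3, 6]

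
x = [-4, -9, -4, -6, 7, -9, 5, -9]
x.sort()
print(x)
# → [-9, -9, -9, -6, -4, -4, 5, 7]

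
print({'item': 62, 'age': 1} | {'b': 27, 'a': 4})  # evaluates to {'item': 62, 'age': 1, 'b': 27, 'a': 4}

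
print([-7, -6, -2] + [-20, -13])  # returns [-7, -6, -2, -20, -13]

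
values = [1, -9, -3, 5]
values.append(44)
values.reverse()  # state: [44, 5, -3, -9, 1]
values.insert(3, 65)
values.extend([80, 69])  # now [44, 5, -3, 65, -9, 1, 80, 69]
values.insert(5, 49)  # [44, 5, -3, 65, -9, 49, 1, 80, 69]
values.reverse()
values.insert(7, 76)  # [69, 80, 1, 49, -9, 65, -3, 76, 5, 44]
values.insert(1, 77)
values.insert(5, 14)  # [69, 77, 80, 1, 49, 14, -9, 65, -3, 76, 5, 44]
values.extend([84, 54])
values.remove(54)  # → [69, 77, 80, 1, 49, 14, -9, 65, -3, 76, 5, 44, 84]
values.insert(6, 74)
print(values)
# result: [69, 77, 80, 1, 49, 14, 74, -9, 65, -3, 76, 5, 44, 84]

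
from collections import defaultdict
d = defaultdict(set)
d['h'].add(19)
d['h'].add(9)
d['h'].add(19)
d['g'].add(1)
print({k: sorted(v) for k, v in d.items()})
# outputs {'h': [9, 19], 'g': [1]}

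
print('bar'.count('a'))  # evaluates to 1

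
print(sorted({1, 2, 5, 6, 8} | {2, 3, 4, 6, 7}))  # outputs [1, 2, 3, 4, 5, 6, 7, 8]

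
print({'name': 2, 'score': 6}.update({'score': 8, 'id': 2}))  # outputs None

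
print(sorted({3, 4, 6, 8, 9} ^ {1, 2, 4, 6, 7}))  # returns [1, 2, 3, 7, 8, 9]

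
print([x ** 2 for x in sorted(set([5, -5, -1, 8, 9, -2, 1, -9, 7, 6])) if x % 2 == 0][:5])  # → [4, 36, 64]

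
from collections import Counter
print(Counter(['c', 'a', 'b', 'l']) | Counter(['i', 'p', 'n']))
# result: Counter({'c': 1, 'a': 1, 'b': 1, 'l': 1, 'i': 1, 'p': 1, 'n': 1})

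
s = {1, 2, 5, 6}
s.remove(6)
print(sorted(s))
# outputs [1, 2, 5]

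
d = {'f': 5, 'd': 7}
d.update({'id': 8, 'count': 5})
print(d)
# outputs {'f': 5, 'd': 7, 'id': 8, 'count': 5}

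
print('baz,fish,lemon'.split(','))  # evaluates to ['baz', 'fish', 'lemon']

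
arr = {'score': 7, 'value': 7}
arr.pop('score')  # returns 7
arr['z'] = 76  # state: {'value': 7, 'z': 76}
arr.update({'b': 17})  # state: {'value': 7, 'z': 76, 'b': 17}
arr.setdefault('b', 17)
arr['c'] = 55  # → {'value': 7, 'z': 76, 'b': 17, 'c': 55}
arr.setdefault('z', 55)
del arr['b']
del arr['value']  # {'z': 76, 'c': 55}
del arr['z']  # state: {'c': 55}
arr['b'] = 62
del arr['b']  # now {'c': 55}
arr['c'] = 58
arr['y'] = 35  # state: {'c': 58, 'y': 35}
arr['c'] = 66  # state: {'c': 66, 'y': 35}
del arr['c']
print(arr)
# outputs {'y': 35}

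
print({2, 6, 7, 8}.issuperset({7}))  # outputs True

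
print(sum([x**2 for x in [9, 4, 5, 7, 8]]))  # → 235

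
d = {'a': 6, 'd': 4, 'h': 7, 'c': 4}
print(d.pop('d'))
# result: 4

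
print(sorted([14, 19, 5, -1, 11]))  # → [-1, 5, 11, 14, 19]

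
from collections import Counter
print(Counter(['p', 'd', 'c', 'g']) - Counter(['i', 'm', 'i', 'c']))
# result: Counter({'p': 1, 'd': 1, 'g': 1})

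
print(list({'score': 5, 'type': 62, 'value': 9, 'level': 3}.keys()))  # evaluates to ['score', 'type', 'value', 'level']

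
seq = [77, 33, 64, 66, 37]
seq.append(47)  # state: [77, 33, 64, 66, 37, 47]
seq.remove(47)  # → [77, 33, 64, 66, 37]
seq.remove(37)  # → [77, 33, 64, 66]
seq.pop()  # 66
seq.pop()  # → 64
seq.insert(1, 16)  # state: [77, 16, 33]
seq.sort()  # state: [16, 33, 77]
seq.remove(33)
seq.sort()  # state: [16, 77]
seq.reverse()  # [77, 16]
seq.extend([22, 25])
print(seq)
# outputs [77, 16, 22, 25]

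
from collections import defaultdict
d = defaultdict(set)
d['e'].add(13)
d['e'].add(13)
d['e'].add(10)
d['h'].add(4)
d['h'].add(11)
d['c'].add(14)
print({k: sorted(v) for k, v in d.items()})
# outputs {'e': [10, 13], 'h': [4, 11], 'c': [14]}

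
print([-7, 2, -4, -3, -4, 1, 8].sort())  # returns None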